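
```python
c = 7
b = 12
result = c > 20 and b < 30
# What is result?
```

Trace (tracking result):
c = 7  # -> c = 7
b = 12  # -> b = 12
result = c > 20 and b < 30  # -> result = False

Answer: False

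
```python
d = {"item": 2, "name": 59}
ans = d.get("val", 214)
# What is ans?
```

Trace (tracking ans):
d = {'item': 2, 'name': 59}  # -> d = {'item': 2, 'name': 59}
ans = d.get('val', 214)  # -> ans = 214

Answer: 214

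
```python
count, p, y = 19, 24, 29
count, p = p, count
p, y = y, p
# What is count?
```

Trace (tracking count):
count, p, y = (19, 24, 29)  # -> count = 19, p = 24, y = 29
count, p = (p, count)  # -> count = 24, p = 19
p, y = (y, p)  # -> p = 29, y = 19

Answer: 24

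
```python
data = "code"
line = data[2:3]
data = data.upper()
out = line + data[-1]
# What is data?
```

Trace (tracking data):
data = 'code'  # -> data = 'code'
line = data[2:3]  # -> line = 'd'
data = data.upper()  # -> data = 'CODE'
out = line + data[-1]  # -> out = 'dE'

Answer: 'CODE'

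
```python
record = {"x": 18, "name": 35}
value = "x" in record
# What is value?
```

Answer: True

Derivation:
Trace (tracking value):
record = {'x': 18, 'name': 35}  # -> record = {'x': 18, 'name': 35}
value = 'x' in record  # -> value = True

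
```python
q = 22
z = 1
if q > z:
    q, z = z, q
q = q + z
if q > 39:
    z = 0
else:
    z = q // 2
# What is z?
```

Answer: 11

Derivation:
Trace (tracking z):
q = 22  # -> q = 22
z = 1  # -> z = 1
if q > z:  # condition is True
    q, z = (z, q)  # -> q = 1, z = 22
q = q + z  # -> q = 23
if q > 39:  # condition is False
else:
    z = q // 2  # -> z = 11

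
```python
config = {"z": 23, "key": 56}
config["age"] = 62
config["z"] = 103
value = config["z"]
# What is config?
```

Trace (tracking config):
config = {'z': 23, 'key': 56}  # -> config = {'z': 23, 'key': 56}
config['age'] = 62  # -> config = {'z': 23, 'key': 56, 'age': 62}
config['z'] = 103  # -> config = {'z': 103, 'key': 56, 'age': 62}
value = config['z']  # -> value = 103

Answer: {'z': 103, 'key': 56, 'age': 62}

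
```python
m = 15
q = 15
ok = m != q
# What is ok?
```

Answer: False

Derivation:
Trace (tracking ok):
m = 15  # -> m = 15
q = 15  # -> q = 15
ok = m != q  # -> ok = False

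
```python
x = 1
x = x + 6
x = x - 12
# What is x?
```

Answer: -5

Derivation:
Trace (tracking x):
x = 1  # -> x = 1
x = x + 6  # -> x = 7
x = x - 12  # -> x = -5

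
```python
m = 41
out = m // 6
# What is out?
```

Trace (tracking out):
m = 41  # -> m = 41
out = m // 6  # -> out = 6

Answer: 6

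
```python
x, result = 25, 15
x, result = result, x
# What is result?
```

Answer: 25

Derivation:
Trace (tracking result):
x, result = (25, 15)  # -> x = 25, result = 15
x, result = (result, x)  # -> x = 15, result = 25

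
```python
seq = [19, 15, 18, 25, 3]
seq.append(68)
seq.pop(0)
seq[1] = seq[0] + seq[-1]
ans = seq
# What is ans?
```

Answer: [15, 83, 25, 3, 68]

Derivation:
Trace (tracking ans):
seq = [19, 15, 18, 25, 3]  # -> seq = [19, 15, 18, 25, 3]
seq.append(68)  # -> seq = [19, 15, 18, 25, 3, 68]
seq.pop(0)  # -> seq = [15, 18, 25, 3, 68]
seq[1] = seq[0] + seq[-1]  # -> seq = [15, 83, 25, 3, 68]
ans = seq  # -> ans = [15, 83, 25, 3, 68]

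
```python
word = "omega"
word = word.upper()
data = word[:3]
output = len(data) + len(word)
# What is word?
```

Trace (tracking word):
word = 'omega'  # -> word = 'omega'
word = word.upper()  # -> word = 'OMEGA'
data = word[:3]  # -> data = 'OME'
output = len(data) + len(word)  # -> output = 8

Answer: 'OMEGA'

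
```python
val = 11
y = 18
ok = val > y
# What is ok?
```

Answer: False

Derivation:
Trace (tracking ok):
val = 11  # -> val = 11
y = 18  # -> y = 18
ok = val > y  # -> ok = False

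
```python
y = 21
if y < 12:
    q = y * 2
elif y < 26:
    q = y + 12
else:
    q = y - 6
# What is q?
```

Trace (tracking q):
y = 21  # -> y = 21
if y < 12:  # condition is False
elif y < 26:  # condition is True
    q = y + 12  # -> q = 33

Answer: 33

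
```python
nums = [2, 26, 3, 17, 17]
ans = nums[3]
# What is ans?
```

Trace (tracking ans):
nums = [2, 26, 3, 17, 17]  # -> nums = [2, 26, 3, 17, 17]
ans = nums[3]  # -> ans = 17

Answer: 17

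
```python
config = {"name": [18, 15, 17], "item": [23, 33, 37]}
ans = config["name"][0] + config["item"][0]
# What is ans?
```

Trace (tracking ans):
config = {'name': [18, 15, 17], 'item': [23, 33, 37]}  # -> config = {'name': [18, 15, 17], 'item': [23, 33, 37]}
ans = config['name'][0] + config['item'][0]  # -> ans = 41

Answer: 41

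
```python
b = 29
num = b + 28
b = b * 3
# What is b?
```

Trace (tracking b):
b = 29  # -> b = 29
num = b + 28  # -> num = 57
b = b * 3  # -> b = 87

Answer: 87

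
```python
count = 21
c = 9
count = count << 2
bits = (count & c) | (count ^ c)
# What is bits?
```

Trace (tracking bits):
count = 21  # -> count = 21
c = 9  # -> c = 9
count = count << 2  # -> count = 84
bits = count & c | count ^ c  # -> bits = 93

Answer: 93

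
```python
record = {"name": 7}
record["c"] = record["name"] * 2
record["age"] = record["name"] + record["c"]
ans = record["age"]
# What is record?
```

Trace (tracking record):
record = {'name': 7}  # -> record = {'name': 7}
record['c'] = record['name'] * 2  # -> record = {'name': 7, 'c': 14}
record['age'] = record['name'] + record['c']  # -> record = {'name': 7, 'c': 14, 'age': 21}
ans = record['age']  # -> ans = 21

Answer: {'name': 7, 'c': 14, 'age': 21}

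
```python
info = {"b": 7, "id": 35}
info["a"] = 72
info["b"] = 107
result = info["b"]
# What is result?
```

Trace (tracking result):
info = {'b': 7, 'id': 35}  # -> info = {'b': 7, 'id': 35}
info['a'] = 72  # -> info = {'b': 7, 'id': 35, 'a': 72}
info['b'] = 107  # -> info = {'b': 107, 'id': 35, 'a': 72}
result = info['b']  # -> result = 107

Answer: 107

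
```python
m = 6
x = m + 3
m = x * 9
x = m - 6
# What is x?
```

Answer: 75

Derivation:
Trace (tracking x):
m = 6  # -> m = 6
x = m + 3  # -> x = 9
m = x * 9  # -> m = 81
x = m - 6  # -> x = 75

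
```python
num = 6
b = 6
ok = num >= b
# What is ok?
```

Answer: True

Derivation:
Trace (tracking ok):
num = 6  # -> num = 6
b = 6  # -> b = 6
ok = num >= b  # -> ok = True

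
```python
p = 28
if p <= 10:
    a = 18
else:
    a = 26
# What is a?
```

Answer: 26

Derivation:
Trace (tracking a):
p = 28  # -> p = 28
if p <= 10:  # condition is False
else:
    a = 26  # -> a = 26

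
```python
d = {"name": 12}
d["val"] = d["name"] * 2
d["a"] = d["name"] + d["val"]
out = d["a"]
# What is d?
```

Trace (tracking d):
d = {'name': 12}  # -> d = {'name': 12}
d['val'] = d['name'] * 2  # -> d = {'name': 12, 'val': 24}
d['a'] = d['name'] + d['val']  # -> d = {'name': 12, 'val': 24, 'a': 36}
out = d['a']  # -> out = 36

Answer: {'name': 12, 'val': 24, 'a': 36}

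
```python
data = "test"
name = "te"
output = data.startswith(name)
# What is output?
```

Answer: True

Derivation:
Trace (tracking output):
data = 'test'  # -> data = 'test'
name = 'te'  # -> name = 'te'
output = data.startswith(name)  # -> output = True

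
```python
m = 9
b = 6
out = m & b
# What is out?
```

Answer: 0

Derivation:
Trace (tracking out):
m = 9  # -> m = 9
b = 6  # -> b = 6
out = m & b  # -> out = 0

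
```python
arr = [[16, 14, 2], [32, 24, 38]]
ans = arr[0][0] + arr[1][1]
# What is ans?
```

Trace (tracking ans):
arr = [[16, 14, 2], [32, 24, 38]]  # -> arr = [[16, 14, 2], [32, 24, 38]]
ans = arr[0][0] + arr[1][1]  # -> ans = 40

Answer: 40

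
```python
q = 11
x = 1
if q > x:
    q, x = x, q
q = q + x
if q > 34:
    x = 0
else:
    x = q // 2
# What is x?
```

Trace (tracking x):
q = 11  # -> q = 11
x = 1  # -> x = 1
if q > x:  # condition is True
    q, x = (x, q)  # -> q = 1, x = 11
q = q + x  # -> q = 12
if q > 34:  # condition is False
else:
    x = q // 2  # -> x = 6

Answer: 6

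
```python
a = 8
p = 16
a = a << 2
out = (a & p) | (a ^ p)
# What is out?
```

Answer: 48

Derivation:
Trace (tracking out):
a = 8  # -> a = 8
p = 16  # -> p = 16
a = a << 2  # -> a = 32
out = a & p | a ^ p  # -> out = 48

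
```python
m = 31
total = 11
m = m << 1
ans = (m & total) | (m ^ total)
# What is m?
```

Answer: 62

Derivation:
Trace (tracking m):
m = 31  # -> m = 31
total = 11  # -> total = 11
m = m << 1  # -> m = 62
ans = m & total | m ^ total  # -> ans = 63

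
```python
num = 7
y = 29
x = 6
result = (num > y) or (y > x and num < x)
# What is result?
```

Answer: False

Derivation:
Trace (tracking result):
num = 7  # -> num = 7
y = 29  # -> y = 29
x = 6  # -> x = 6
result = num > y or (y > x and num < x)  # -> result = False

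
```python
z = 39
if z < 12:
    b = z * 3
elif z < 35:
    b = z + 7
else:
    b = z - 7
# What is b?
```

Answer: 32

Derivation:
Trace (tracking b):
z = 39  # -> z = 39
if z < 12:  # condition is False
elif z < 35:  # condition is False
else:
    b = z - 7  # -> b = 32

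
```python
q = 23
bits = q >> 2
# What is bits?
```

Trace (tracking bits):
q = 23  # -> q = 23
bits = q >> 2  # -> bits = 5

Answer: 5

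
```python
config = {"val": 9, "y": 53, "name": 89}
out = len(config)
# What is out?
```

Answer: 3

Derivation:
Trace (tracking out):
config = {'val': 9, 'y': 53, 'name': 89}  # -> config = {'val': 9, 'y': 53, 'name': 89}
out = len(config)  # -> out = 3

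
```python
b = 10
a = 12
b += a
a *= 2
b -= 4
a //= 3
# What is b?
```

Trace (tracking b):
b = 10  # -> b = 10
a = 12  # -> a = 12
b += a  # -> b = 22
a *= 2  # -> a = 24
b -= 4  # -> b = 18
a //= 3  # -> a = 8

Answer: 18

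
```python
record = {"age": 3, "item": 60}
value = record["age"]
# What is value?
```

Trace (tracking value):
record = {'age': 3, 'item': 60}  # -> record = {'age': 3, 'item': 60}
value = record['age']  # -> value = 3

Answer: 3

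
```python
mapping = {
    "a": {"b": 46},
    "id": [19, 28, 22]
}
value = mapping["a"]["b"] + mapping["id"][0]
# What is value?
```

Answer: 65

Derivation:
Trace (tracking value):
mapping = {'a': {'b': 46}, 'id': [19, 28, 22]}  # -> mapping = {'a': {'b': 46}, 'id': [19, 28, 22]}
value = mapping['a']['b'] + mapping['id'][0]  # -> value = 65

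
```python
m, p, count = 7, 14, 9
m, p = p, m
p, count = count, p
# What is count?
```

Trace (tracking count):
m, p, count = (7, 14, 9)  # -> m = 7, p = 14, count = 9
m, p = (p, m)  # -> m = 14, p = 7
p, count = (count, p)  # -> p = 9, count = 7

Answer: 7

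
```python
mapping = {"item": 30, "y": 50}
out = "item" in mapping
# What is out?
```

Answer: True

Derivation:
Trace (tracking out):
mapping = {'item': 30, 'y': 50}  # -> mapping = {'item': 30, 'y': 50}
out = 'item' in mapping  # -> out = True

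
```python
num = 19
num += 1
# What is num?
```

Answer: 20

Derivation:
Trace (tracking num):
num = 19  # -> num = 19
num += 1  # -> num = 20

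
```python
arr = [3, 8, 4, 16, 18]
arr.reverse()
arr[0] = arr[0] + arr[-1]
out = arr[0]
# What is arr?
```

Answer: [21, 16, 4, 8, 3]

Derivation:
Trace (tracking arr):
arr = [3, 8, 4, 16, 18]  # -> arr = [3, 8, 4, 16, 18]
arr.reverse()  # -> arr = [18, 16, 4, 8, 3]
arr[0] = arr[0] + arr[-1]  # -> arr = [21, 16, 4, 8, 3]
out = arr[0]  # -> out = 21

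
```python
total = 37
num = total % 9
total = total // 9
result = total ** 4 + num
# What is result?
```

Trace (tracking result):
total = 37  # -> total = 37
num = total % 9  # -> num = 1
total = total // 9  # -> total = 4
result = total ** 4 + num  # -> result = 257

Answer: 257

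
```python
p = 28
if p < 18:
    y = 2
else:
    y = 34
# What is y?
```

Answer: 34

Derivation:
Trace (tracking y):
p = 28  # -> p = 28
if p < 18:  # condition is False
else:
    y = 34  # -> y = 34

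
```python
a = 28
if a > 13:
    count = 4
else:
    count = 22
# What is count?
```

Trace (tracking count):
a = 28  # -> a = 28
if a > 13:  # condition is True
    count = 4  # -> count = 4

Answer: 4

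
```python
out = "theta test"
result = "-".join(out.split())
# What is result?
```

Answer: 'theta-test'

Derivation:
Trace (tracking result):
out = 'theta test'  # -> out = 'theta test'
result = '-'.join(out.split())  # -> result = 'theta-test'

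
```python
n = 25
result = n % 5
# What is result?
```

Trace (tracking result):
n = 25  # -> n = 25
result = n % 5  # -> result = 0

Answer: 0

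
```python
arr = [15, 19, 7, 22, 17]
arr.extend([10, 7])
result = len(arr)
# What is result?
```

Answer: 7

Derivation:
Trace (tracking result):
arr = [15, 19, 7, 22, 17]  # -> arr = [15, 19, 7, 22, 17]
arr.extend([10, 7])  # -> arr = [15, 19, 7, 22, 17, 10, 7]
result = len(arr)  # -> result = 7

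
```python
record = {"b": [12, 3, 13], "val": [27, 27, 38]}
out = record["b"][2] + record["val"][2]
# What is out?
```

Answer: 51

Derivation:
Trace (tracking out):
record = {'b': [12, 3, 13], 'val': [27, 27, 38]}  # -> record = {'b': [12, 3, 13], 'val': [27, 27, 38]}
out = record['b'][2] + record['val'][2]  # -> out = 51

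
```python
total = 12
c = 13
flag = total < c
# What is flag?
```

Trace (tracking flag):
total = 12  # -> total = 12
c = 13  # -> c = 13
flag = total < c  # -> flag = True

Answer: True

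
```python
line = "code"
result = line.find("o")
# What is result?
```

Trace (tracking result):
line = 'code'  # -> line = 'code'
result = line.find('o')  # -> result = 1

Answer: 1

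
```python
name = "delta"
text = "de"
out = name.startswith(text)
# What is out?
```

Trace (tracking out):
name = 'delta'  # -> name = 'delta'
text = 'de'  # -> text = 'de'
out = name.startswith(text)  # -> out = True

Answer: True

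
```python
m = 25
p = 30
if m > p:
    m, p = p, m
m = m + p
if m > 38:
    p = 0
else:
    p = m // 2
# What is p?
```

Answer: 0

Derivation:
Trace (tracking p):
m = 25  # -> m = 25
p = 30  # -> p = 30
if m > p:  # condition is False
m = m + p  # -> m = 55
if m > 38:  # condition is True
    p = 0  # -> p = 0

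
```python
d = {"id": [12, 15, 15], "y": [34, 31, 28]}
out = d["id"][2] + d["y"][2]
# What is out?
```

Answer: 43

Derivation:
Trace (tracking out):
d = {'id': [12, 15, 15], 'y': [34, 31, 28]}  # -> d = {'id': [12, 15, 15], 'y': [34, 31, 28]}
out = d['id'][2] + d['y'][2]  # -> out = 43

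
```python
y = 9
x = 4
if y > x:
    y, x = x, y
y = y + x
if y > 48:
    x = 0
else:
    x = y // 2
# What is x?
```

Trace (tracking x):
y = 9  # -> y = 9
x = 4  # -> x = 4
if y > x:  # condition is True
    y, x = (x, y)  # -> y = 4, x = 9
y = y + x  # -> y = 13
if y > 48:  # condition is False
else:
    x = y // 2  # -> x = 6

Answer: 6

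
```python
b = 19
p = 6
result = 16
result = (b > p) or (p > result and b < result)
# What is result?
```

Answer: True

Derivation:
Trace (tracking result):
b = 19  # -> b = 19
p = 6  # -> p = 6
result = 16  # -> result = 16
result = b > p or (p > result and b < result)  # -> result = True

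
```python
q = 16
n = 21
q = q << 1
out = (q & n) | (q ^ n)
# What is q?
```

Trace (tracking q):
q = 16  # -> q = 16
n = 21  # -> n = 21
q = q << 1  # -> q = 32
out = q & n | q ^ n  # -> out = 53

Answer: 32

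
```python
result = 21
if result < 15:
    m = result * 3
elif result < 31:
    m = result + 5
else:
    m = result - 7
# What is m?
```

Trace (tracking m):
result = 21  # -> result = 21
if result < 15:  # condition is False
elif result < 31:  # condition is True
    m = result + 5  # -> m = 26

Answer: 26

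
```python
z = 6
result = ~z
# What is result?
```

Trace (tracking result):
z = 6  # -> z = 6
result = ~z  # -> result = -7

Answer: -7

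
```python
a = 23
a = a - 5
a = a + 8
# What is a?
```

Trace (tracking a):
a = 23  # -> a = 23
a = a - 5  # -> a = 18
a = a + 8  # -> a = 26

Answer: 26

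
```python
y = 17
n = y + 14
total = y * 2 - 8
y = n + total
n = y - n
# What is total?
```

Answer: 26

Derivation:
Trace (tracking total):
y = 17  # -> y = 17
n = y + 14  # -> n = 31
total = y * 2 - 8  # -> total = 26
y = n + total  # -> y = 57
n = y - n  # -> n = 26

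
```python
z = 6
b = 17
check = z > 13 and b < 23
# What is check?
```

Trace (tracking check):
z = 6  # -> z = 6
b = 17  # -> b = 17
check = z > 13 and b < 23  # -> check = False

Answer: False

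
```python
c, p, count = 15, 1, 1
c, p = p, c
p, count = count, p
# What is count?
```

Trace (tracking count):
c, p, count = (15, 1, 1)  # -> c = 15, p = 1, count = 1
c, p = (p, c)  # -> c = 1, p = 15
p, count = (count, p)  # -> p = 1, count = 15

Answer: 15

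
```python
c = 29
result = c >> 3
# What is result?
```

Answer: 3

Derivation:
Trace (tracking result):
c = 29  # -> c = 29
result = c >> 3  # -> result = 3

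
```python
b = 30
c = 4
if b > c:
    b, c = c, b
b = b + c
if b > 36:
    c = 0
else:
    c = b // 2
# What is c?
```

Trace (tracking c):
b = 30  # -> b = 30
c = 4  # -> c = 4
if b > c:  # condition is True
    b, c = (c, b)  # -> b = 4, c = 30
b = b + c  # -> b = 34
if b > 36:  # condition is False
else:
    c = b // 2  # -> c = 17

Answer: 17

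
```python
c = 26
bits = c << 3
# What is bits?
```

Trace (tracking bits):
c = 26  # -> c = 26
bits = c << 3  # -> bits = 208

Answer: 208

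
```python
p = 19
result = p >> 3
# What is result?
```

Answer: 2

Derivation:
Trace (tracking result):
p = 19  # -> p = 19
result = p >> 3  # -> result = 2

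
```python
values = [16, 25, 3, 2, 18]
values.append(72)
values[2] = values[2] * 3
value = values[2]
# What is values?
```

Trace (tracking values):
values = [16, 25, 3, 2, 18]  # -> values = [16, 25, 3, 2, 18]
values.append(72)  # -> values = [16, 25, 3, 2, 18, 72]
values[2] = values[2] * 3  # -> values = [16, 25, 9, 2, 18, 72]
value = values[2]  # -> value = 9

Answer: [16, 25, 9, 2, 18, 72]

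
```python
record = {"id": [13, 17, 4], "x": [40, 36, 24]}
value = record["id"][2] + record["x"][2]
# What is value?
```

Answer: 28

Derivation:
Trace (tracking value):
record = {'id': [13, 17, 4], 'x': [40, 36, 24]}  # -> record = {'id': [13, 17, 4], 'x': [40, 36, 24]}
value = record['id'][2] + record['x'][2]  # -> value = 28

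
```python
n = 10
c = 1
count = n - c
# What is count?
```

Answer: 9

Derivation:
Trace (tracking count):
n = 10  # -> n = 10
c = 1  # -> c = 1
count = n - c  # -> count = 9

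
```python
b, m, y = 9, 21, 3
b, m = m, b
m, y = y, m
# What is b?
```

Trace (tracking b):
b, m, y = (9, 21, 3)  # -> b = 9, m = 21, y = 3
b, m = (m, b)  # -> b = 21, m = 9
m, y = (y, m)  # -> m = 3, y = 9

Answer: 21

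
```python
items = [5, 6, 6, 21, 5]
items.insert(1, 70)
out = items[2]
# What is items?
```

Trace (tracking items):
items = [5, 6, 6, 21, 5]  # -> items = [5, 6, 6, 21, 5]
items.insert(1, 70)  # -> items = [5, 70, 6, 6, 21, 5]
out = items[2]  # -> out = 6

Answer: [5, 70, 6, 6, 21, 5]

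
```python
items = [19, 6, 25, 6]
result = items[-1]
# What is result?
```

Answer: 6

Derivation:
Trace (tracking result):
items = [19, 6, 25, 6]  # -> items = [19, 6, 25, 6]
result = items[-1]  # -> result = 6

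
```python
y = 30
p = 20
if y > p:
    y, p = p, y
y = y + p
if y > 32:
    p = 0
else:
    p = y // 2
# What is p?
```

Trace (tracking p):
y = 30  # -> y = 30
p = 20  # -> p = 20
if y > p:  # condition is True
    y, p = (p, y)  # -> y = 20, p = 30
y = y + p  # -> y = 50
if y > 32:  # condition is True
    p = 0  # -> p = 0

Answer: 0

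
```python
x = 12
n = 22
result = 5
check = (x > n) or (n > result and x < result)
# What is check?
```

Answer: False

Derivation:
Trace (tracking check):
x = 12  # -> x = 12
n = 22  # -> n = 22
result = 5  # -> result = 5
check = x > n or (n > result and x < result)  # -> check = False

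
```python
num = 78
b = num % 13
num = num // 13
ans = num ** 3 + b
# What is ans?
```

Answer: 216

Derivation:
Trace (tracking ans):
num = 78  # -> num = 78
b = num % 13  # -> b = 0
num = num // 13  # -> num = 6
ans = num ** 3 + b  # -> ans = 216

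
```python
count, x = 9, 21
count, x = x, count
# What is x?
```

Trace (tracking x):
count, x = (9, 21)  # -> count = 9, x = 21
count, x = (x, count)  # -> count = 21, x = 9

Answer: 9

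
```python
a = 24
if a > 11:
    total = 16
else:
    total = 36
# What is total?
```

Answer: 16

Derivation:
Trace (tracking total):
a = 24  # -> a = 24
if a > 11:  # condition is True
    total = 16  # -> total = 16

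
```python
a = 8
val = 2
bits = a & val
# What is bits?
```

Trace (tracking bits):
a = 8  # -> a = 8
val = 2  # -> val = 2
bits = a & val  # -> bits = 0

Answer: 0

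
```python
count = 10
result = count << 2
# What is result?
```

Trace (tracking result):
count = 10  # -> count = 10
result = count << 2  # -> result = 40

Answer: 40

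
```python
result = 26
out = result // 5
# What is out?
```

Trace (tracking out):
result = 26  # -> result = 26
out = result // 5  # -> out = 5

Answer: 5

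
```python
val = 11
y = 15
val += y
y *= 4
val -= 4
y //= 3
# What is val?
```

Trace (tracking val):
val = 11  # -> val = 11
y = 15  # -> y = 15
val += y  # -> val = 26
y *= 4  # -> y = 60
val -= 4  # -> val = 22
y //= 3  # -> y = 20

Answer: 22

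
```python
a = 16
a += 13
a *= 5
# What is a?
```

Answer: 145

Derivation:
Trace (tracking a):
a = 16  # -> a = 16
a += 13  # -> a = 29
a *= 5  # -> a = 145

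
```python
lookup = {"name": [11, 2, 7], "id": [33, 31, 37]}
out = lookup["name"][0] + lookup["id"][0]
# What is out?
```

Trace (tracking out):
lookup = {'name': [11, 2, 7], 'id': [33, 31, 37]}  # -> lookup = {'name': [11, 2, 7], 'id': [33, 31, 37]}
out = lookup['name'][0] + lookup['id'][0]  # -> out = 44

Answer: 44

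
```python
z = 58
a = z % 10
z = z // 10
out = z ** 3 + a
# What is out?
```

Answer: 133

Derivation:
Trace (tracking out):
z = 58  # -> z = 58
a = z % 10  # -> a = 8
z = z // 10  # -> z = 5
out = z ** 3 + a  # -> out = 133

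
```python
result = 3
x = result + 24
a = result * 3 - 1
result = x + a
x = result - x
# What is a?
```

Answer: 8

Derivation:
Trace (tracking a):
result = 3  # -> result = 3
x = result + 24  # -> x = 27
a = result * 3 - 1  # -> a = 8
result = x + a  # -> result = 35
x = result - x  # -> x = 8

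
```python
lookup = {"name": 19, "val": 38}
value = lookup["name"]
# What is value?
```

Trace (tracking value):
lookup = {'name': 19, 'val': 38}  # -> lookup = {'name': 19, 'val': 38}
value = lookup['name']  # -> value = 19

Answer: 19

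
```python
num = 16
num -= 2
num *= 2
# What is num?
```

Trace (tracking num):
num = 16  # -> num = 16
num -= 2  # -> num = 14
num *= 2  # -> num = 28

Answer: 28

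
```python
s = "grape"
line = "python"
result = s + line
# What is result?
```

Answer: 'grapepython'

Derivation:
Trace (tracking result):
s = 'grape'  # -> s = 'grape'
line = 'python'  # -> line = 'python'
result = s + line  # -> result = 'grapepython'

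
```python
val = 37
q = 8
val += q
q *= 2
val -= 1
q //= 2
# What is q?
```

Answer: 8

Derivation:
Trace (tracking q):
val = 37  # -> val = 37
q = 8  # -> q = 8
val += q  # -> val = 45
q *= 2  # -> q = 16
val -= 1  # -> val = 44
q //= 2  # -> q = 8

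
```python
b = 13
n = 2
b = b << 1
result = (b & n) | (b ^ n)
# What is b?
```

Trace (tracking b):
b = 13  # -> b = 13
n = 2  # -> n = 2
b = b << 1  # -> b = 26
result = b & n | b ^ n  # -> result = 26

Answer: 26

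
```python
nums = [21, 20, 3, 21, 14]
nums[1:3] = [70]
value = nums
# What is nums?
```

Trace (tracking nums):
nums = [21, 20, 3, 21, 14]  # -> nums = [21, 20, 3, 21, 14]
nums[1:3] = [70]  # -> nums = [21, 70, 21, 14]
value = nums  # -> value = [21, 70, 21, 14]

Answer: [21, 70, 21, 14]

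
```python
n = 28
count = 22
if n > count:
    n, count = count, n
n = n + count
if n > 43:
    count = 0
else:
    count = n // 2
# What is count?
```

Answer: 0

Derivation:
Trace (tracking count):
n = 28  # -> n = 28
count = 22  # -> count = 22
if n > count:  # condition is True
    n, count = (count, n)  # -> n = 22, count = 28
n = n + count  # -> n = 50
if n > 43:  # condition is True
    count = 0  # -> count = 0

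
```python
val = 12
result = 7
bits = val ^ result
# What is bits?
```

Answer: 11

Derivation:
Trace (tracking bits):
val = 12  # -> val = 12
result = 7  # -> result = 7
bits = val ^ result  # -> bits = 11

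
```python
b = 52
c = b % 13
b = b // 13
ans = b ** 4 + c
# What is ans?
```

Answer: 256

Derivation:
Trace (tracking ans):
b = 52  # -> b = 52
c = b % 13  # -> c = 0
b = b // 13  # -> b = 4
ans = b ** 4 + c  # -> ans = 256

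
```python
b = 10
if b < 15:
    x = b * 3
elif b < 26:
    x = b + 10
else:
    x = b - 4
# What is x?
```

Answer: 30

Derivation:
Trace (tracking x):
b = 10  # -> b = 10
if b < 15:  # condition is True
    x = b * 3  # -> x = 30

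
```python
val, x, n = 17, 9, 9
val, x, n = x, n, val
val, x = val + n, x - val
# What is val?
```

Trace (tracking val):
val, x, n = (17, 9, 9)  # -> val = 17, x = 9, n = 9
val, x, n = (x, n, val)  # -> val = 9, x = 9, n = 17
val, x = (val + n, x - val)  # -> val = 26, x = 0

Answer: 26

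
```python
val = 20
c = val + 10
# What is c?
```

Trace (tracking c):
val = 20  # -> val = 20
c = val + 10  # -> c = 30

Answer: 30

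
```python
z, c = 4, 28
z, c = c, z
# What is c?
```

Trace (tracking c):
z, c = (4, 28)  # -> z = 4, c = 28
z, c = (c, z)  # -> z = 28, c = 4

Answer: 4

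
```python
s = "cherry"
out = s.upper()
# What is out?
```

Trace (tracking out):
s = 'cherry'  # -> s = 'cherry'
out = s.upper()  # -> out = 'CHERRY'

Answer: 'CHERRY'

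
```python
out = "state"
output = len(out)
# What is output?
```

Trace (tracking output):
out = 'state'  # -> out = 'state'
output = len(out)  # -> output = 5

Answer: 5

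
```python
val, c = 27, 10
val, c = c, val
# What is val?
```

Trace (tracking val):
val, c = (27, 10)  # -> val = 27, c = 10
val, c = (c, val)  # -> val = 10, c = 27

Answer: 10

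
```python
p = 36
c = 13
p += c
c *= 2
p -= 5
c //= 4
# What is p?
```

Answer: 44

Derivation:
Trace (tracking p):
p = 36  # -> p = 36
c = 13  # -> c = 13
p += c  # -> p = 49
c *= 2  # -> c = 26
p -= 5  # -> p = 44
c //= 4  # -> c = 6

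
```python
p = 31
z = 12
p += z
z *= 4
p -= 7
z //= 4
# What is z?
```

Trace (tracking z):
p = 31  # -> p = 31
z = 12  # -> z = 12
p += z  # -> p = 43
z *= 4  # -> z = 48
p -= 7  # -> p = 36
z //= 4  # -> z = 12

Answer: 12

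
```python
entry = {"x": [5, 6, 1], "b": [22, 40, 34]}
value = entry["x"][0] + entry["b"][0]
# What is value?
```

Trace (tracking value):
entry = {'x': [5, 6, 1], 'b': [22, 40, 34]}  # -> entry = {'x': [5, 6, 1], 'b': [22, 40, 34]}
value = entry['x'][0] + entry['b'][0]  # -> value = 27

Answer: 27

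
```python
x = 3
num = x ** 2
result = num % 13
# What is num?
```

Trace (tracking num):
x = 3  # -> x = 3
num = x ** 2  # -> num = 9
result = num % 13  # -> result = 9

Answer: 9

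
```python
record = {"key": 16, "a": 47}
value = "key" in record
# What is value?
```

Answer: True

Derivation:
Trace (tracking value):
record = {'key': 16, 'a': 47}  # -> record = {'key': 16, 'a': 47}
value = 'key' in record  # -> value = True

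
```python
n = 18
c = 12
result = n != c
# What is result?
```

Answer: True

Derivation:
Trace (tracking result):
n = 18  # -> n = 18
c = 12  # -> c = 12
result = n != c  # -> result = True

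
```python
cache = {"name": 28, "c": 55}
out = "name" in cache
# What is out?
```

Trace (tracking out):
cache = {'name': 28, 'c': 55}  # -> cache = {'name': 28, 'c': 55}
out = 'name' in cache  # -> out = True

Answer: True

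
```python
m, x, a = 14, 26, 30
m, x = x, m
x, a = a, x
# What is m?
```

Trace (tracking m):
m, x, a = (14, 26, 30)  # -> m = 14, x = 26, a = 30
m, x = (x, m)  # -> m = 26, x = 14
x, a = (a, x)  # -> x = 30, a = 14

Answer: 26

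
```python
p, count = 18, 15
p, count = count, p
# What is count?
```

Trace (tracking count):
p, count = (18, 15)  # -> p = 18, count = 15
p, count = (count, p)  # -> p = 15, count = 18

Answer: 18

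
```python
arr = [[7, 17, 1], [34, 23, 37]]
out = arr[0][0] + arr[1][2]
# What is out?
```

Trace (tracking out):
arr = [[7, 17, 1], [34, 23, 37]]  # -> arr = [[7, 17, 1], [34, 23, 37]]
out = arr[0][0] + arr[1][2]  # -> out = 44

Answer: 44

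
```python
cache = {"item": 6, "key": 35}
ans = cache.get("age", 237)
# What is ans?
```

Answer: 237

Derivation:
Trace (tracking ans):
cache = {'item': 6, 'key': 35}  # -> cache = {'item': 6, 'key': 35}
ans = cache.get('age', 237)  # -> ans = 237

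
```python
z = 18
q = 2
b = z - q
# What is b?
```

Answer: 16

Derivation:
Trace (tracking b):
z = 18  # -> z = 18
q = 2  # -> q = 2
b = z - q  # -> b = 16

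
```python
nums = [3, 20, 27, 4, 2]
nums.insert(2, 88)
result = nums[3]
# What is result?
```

Trace (tracking result):
nums = [3, 20, 27, 4, 2]  # -> nums = [3, 20, 27, 4, 2]
nums.insert(2, 88)  # -> nums = [3, 20, 88, 27, 4, 2]
result = nums[3]  # -> result = 27

Answer: 27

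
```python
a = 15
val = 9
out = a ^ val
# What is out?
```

Trace (tracking out):
a = 15  # -> a = 15
val = 9  # -> val = 9
out = a ^ val  # -> out = 6

Answer: 6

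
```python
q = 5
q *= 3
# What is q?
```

Trace (tracking q):
q = 5  # -> q = 5
q *= 3  # -> q = 15

Answer: 15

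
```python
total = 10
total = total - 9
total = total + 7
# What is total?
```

Answer: 8

Derivation:
Trace (tracking total):
total = 10  # -> total = 10
total = total - 9  # -> total = 1
total = total + 7  # -> total = 8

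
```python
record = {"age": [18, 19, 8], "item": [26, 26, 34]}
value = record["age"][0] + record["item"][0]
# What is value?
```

Trace (tracking value):
record = {'age': [18, 19, 8], 'item': [26, 26, 34]}  # -> record = {'age': [18, 19, 8], 'item': [26, 26, 34]}
value = record['age'][0] + record['item'][0]  # -> value = 44

Answer: 44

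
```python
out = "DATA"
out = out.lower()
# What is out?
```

Answer: 'data'

Derivation:
Trace (tracking out):
out = 'DATA'  # -> out = 'DATA'
out = out.lower()  # -> out = 'data'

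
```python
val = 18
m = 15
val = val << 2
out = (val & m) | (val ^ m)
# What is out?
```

Trace (tracking out):
val = 18  # -> val = 18
m = 15  # -> m = 15
val = val << 2  # -> val = 72
out = val & m | val ^ m  # -> out = 79

Answer: 79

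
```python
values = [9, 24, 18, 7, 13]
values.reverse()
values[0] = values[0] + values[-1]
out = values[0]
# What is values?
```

Answer: [22, 7, 18, 24, 9]

Derivation:
Trace (tracking values):
values = [9, 24, 18, 7, 13]  # -> values = [9, 24, 18, 7, 13]
values.reverse()  # -> values = [13, 7, 18, 24, 9]
values[0] = values[0] + values[-1]  # -> values = [22, 7, 18, 24, 9]
out = values[0]  # -> out = 22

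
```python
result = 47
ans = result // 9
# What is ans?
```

Trace (tracking ans):
result = 47  # -> result = 47
ans = result // 9  # -> ans = 5

Answer: 5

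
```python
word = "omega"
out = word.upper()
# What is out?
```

Trace (tracking out):
word = 'omega'  # -> word = 'omega'
out = word.upper()  # -> out = 'OMEGA'

Answer: 'OMEGA'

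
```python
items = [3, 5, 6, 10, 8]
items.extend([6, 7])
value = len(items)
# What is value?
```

Trace (tracking value):
items = [3, 5, 6, 10, 8]  # -> items = [3, 5, 6, 10, 8]
items.extend([6, 7])  # -> items = [3, 5, 6, 10, 8, 6, 7]
value = len(items)  # -> value = 7

Answer: 7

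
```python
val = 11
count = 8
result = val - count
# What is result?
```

Trace (tracking result):
val = 11  # -> val = 11
count = 8  # -> count = 8
result = val - count  # -> result = 3

Answer: 3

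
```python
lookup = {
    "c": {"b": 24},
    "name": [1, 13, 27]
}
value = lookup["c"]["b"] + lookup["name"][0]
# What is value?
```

Trace (tracking value):
lookup = {'c': {'b': 24}, 'name': [1, 13, 27]}  # -> lookup = {'c': {'b': 24}, 'name': [1, 13, 27]}
value = lookup['c']['b'] + lookup['name'][0]  # -> value = 25

Answer: 25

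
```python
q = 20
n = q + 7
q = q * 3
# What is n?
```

Answer: 27

Derivation:
Trace (tracking n):
q = 20  # -> q = 20
n = q + 7  # -> n = 27
q = q * 3  # -> q = 60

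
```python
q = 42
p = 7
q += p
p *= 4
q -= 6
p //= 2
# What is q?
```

Trace (tracking q):
q = 42  # -> q = 42
p = 7  # -> p = 7
q += p  # -> q = 49
p *= 4  # -> p = 28
q -= 6  # -> q = 43
p //= 2  # -> p = 14

Answer: 43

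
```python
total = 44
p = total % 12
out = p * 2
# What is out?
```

Answer: 16

Derivation:
Trace (tracking out):
total = 44  # -> total = 44
p = total % 12  # -> p = 8
out = p * 2  # -> out = 16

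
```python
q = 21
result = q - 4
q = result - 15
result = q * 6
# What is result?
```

Answer: 12

Derivation:
Trace (tracking result):
q = 21  # -> q = 21
result = q - 4  # -> result = 17
q = result - 15  # -> q = 2
result = q * 6  # -> result = 12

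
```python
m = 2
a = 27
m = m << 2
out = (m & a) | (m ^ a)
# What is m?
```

Trace (tracking m):
m = 2  # -> m = 2
a = 27  # -> a = 27
m = m << 2  # -> m = 8
out = m & a | m ^ a  # -> out = 27

Answer: 8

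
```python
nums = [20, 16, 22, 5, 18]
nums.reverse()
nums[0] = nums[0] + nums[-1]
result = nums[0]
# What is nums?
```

Trace (tracking nums):
nums = [20, 16, 22, 5, 18]  # -> nums = [20, 16, 22, 5, 18]
nums.reverse()  # -> nums = [18, 5, 22, 16, 20]
nums[0] = nums[0] + nums[-1]  # -> nums = [38, 5, 22, 16, 20]
result = nums[0]  # -> result = 38

Answer: [38, 5, 22, 16, 20]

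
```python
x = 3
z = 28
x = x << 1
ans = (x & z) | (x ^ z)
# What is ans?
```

Trace (tracking ans):
x = 3  # -> x = 3
z = 28  # -> z = 28
x = x << 1  # -> x = 6
ans = x & z | x ^ z  # -> ans = 30

Answer: 30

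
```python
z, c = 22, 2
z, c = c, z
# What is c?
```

Answer: 22

Derivation:
Trace (tracking c):
z, c = (22, 2)  # -> z = 22, c = 2
z, c = (c, z)  # -> z = 2, c = 22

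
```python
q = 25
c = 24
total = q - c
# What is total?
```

Trace (tracking total):
q = 25  # -> q = 25
c = 24  # -> c = 24
total = q - c  # -> total = 1

Answer: 1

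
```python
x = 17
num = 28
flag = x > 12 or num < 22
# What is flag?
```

Trace (tracking flag):
x = 17  # -> x = 17
num = 28  # -> num = 28
flag = x > 12 or num < 22  # -> flag = True

Answer: True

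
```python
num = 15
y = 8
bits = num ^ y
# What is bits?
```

Trace (tracking bits):
num = 15  # -> num = 15
y = 8  # -> y = 8
bits = num ^ y  # -> bits = 7

Answer: 7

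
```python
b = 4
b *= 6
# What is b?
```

Answer: 24

Derivation:
Trace (tracking b):
b = 4  # -> b = 4
b *= 6  # -> b = 24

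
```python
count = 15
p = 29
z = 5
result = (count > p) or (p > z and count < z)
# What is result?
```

Answer: False

Derivation:
Trace (tracking result):
count = 15  # -> count = 15
p = 29  # -> p = 29
z = 5  # -> z = 5
result = count > p or (p > z and count < z)  # -> result = False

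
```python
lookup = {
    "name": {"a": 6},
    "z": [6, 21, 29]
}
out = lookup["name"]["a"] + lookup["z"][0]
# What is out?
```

Trace (tracking out):
lookup = {'name': {'a': 6}, 'z': [6, 21, 29]}  # -> lookup = {'name': {'a': 6}, 'z': [6, 21, 29]}
out = lookup['name']['a'] + lookup['z'][0]  # -> out = 12

Answer: 12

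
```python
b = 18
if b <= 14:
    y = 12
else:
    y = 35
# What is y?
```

Answer: 35

Derivation:
Trace (tracking y):
b = 18  # -> b = 18
if b <= 14:  # condition is False
else:
    y = 35  # -> y = 35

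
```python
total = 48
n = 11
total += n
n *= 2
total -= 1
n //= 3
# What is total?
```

Answer: 58

Derivation:
Trace (tracking total):
total = 48  # -> total = 48
n = 11  # -> n = 11
total += n  # -> total = 59
n *= 2  # -> n = 22
total -= 1  # -> total = 58
n //= 3  # -> n = 7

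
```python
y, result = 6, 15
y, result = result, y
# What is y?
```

Trace (tracking y):
y, result = (6, 15)  # -> y = 6, result = 15
y, result = (result, y)  # -> y = 15, result = 6

Answer: 15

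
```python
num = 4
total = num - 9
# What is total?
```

Answer: -5

Derivation:
Trace (tracking total):
num = 4  # -> num = 4
total = num - 9  # -> total = -5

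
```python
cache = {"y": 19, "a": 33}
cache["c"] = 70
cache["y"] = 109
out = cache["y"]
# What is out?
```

Answer: 109

Derivation:
Trace (tracking out):
cache = {'y': 19, 'a': 33}  # -> cache = {'y': 19, 'a': 33}
cache['c'] = 70  # -> cache = {'y': 19, 'a': 33, 'c': 70}
cache['y'] = 109  # -> cache = {'y': 109, 'a': 33, 'c': 70}
out = cache['y']  # -> out = 109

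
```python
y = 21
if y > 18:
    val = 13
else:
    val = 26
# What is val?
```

Trace (tracking val):
y = 21  # -> y = 21
if y > 18:  # condition is True
    val = 13  # -> val = 13

Answer: 13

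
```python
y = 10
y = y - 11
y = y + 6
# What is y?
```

Trace (tracking y):
y = 10  # -> y = 10
y = y - 11  # -> y = -1
y = y + 6  # -> y = 5

Answer: 5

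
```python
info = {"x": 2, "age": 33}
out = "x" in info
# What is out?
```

Answer: True

Derivation:
Trace (tracking out):
info = {'x': 2, 'age': 33}  # -> info = {'x': 2, 'age': 33}
out = 'x' in info  # -> out = True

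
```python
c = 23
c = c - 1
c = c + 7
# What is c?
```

Answer: 29

Derivation:
Trace (tracking c):
c = 23  # -> c = 23
c = c - 1  # -> c = 22
c = c + 7  # -> c = 29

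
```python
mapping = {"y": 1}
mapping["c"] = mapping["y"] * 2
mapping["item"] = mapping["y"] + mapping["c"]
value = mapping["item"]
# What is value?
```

Trace (tracking value):
mapping = {'y': 1}  # -> mapping = {'y': 1}
mapping['c'] = mapping['y'] * 2  # -> mapping = {'y': 1, 'c': 2}
mapping['item'] = mapping['y'] + mapping['c']  # -> mapping = {'y': 1, 'c': 2, 'item': 3}
value = mapping['item']  # -> value = 3

Answer: 3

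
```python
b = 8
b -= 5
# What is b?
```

Answer: 3

Derivation:
Trace (tracking b):
b = 8  # -> b = 8
b -= 5  # -> b = 3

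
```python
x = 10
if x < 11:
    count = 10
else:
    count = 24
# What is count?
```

Answer: 10

Derivation:
Trace (tracking count):
x = 10  # -> x = 10
if x < 11:  # condition is True
    count = 10  # -> count = 10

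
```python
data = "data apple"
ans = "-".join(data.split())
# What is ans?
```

Trace (tracking ans):
data = 'data apple'  # -> data = 'data apple'
ans = '-'.join(data.split())  # -> ans = 'data-apple'

Answer: 'data-apple'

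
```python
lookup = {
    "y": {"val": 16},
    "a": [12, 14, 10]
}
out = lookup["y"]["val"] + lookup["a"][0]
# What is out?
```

Trace (tracking out):
lookup = {'y': {'val': 16}, 'a': [12, 14, 10]}  # -> lookup = {'y': {'val': 16}, 'a': [12, 14, 10]}
out = lookup['y']['val'] + lookup['a'][0]  # -> out = 28

Answer: 28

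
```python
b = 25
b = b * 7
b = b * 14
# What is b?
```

Trace (tracking b):
b = 25  # -> b = 25
b = b * 7  # -> b = 175
b = b * 14  # -> b = 2450

Answer: 2450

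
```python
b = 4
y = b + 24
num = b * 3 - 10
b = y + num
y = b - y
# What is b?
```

Answer: 30

Derivation:
Trace (tracking b):
b = 4  # -> b = 4
y = b + 24  # -> y = 28
num = b * 3 - 10  # -> num = 2
b = y + num  # -> b = 30
y = b - y  # -> y = 2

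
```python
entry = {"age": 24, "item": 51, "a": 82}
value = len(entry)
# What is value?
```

Answer: 3

Derivation:
Trace (tracking value):
entry = {'age': 24, 'item': 51, 'a': 82}  # -> entry = {'age': 24, 'item': 51, 'a': 82}
value = len(entry)  # -> value = 3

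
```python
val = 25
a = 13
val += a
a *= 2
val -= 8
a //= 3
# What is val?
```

Answer: 30

Derivation:
Trace (tracking val):
val = 25  # -> val = 25
a = 13  # -> a = 13
val += a  # -> val = 38
a *= 2  # -> a = 26
val -= 8  # -> val = 30
a //= 3  # -> a = 8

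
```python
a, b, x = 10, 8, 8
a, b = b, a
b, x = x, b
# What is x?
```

Trace (tracking x):
a, b, x = (10, 8, 8)  # -> a = 10, b = 8, x = 8
a, b = (b, a)  # -> a = 8, b = 10
b, x = (x, b)  # -> b = 8, x = 10

Answer: 10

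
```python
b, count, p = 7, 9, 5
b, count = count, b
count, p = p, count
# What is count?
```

Answer: 5

Derivation:
Trace (tracking count):
b, count, p = (7, 9, 5)  # -> b = 7, count = 9, p = 5
b, count = (count, b)  # -> b = 9, count = 7
count, p = (p, count)  # -> count = 5, p = 7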